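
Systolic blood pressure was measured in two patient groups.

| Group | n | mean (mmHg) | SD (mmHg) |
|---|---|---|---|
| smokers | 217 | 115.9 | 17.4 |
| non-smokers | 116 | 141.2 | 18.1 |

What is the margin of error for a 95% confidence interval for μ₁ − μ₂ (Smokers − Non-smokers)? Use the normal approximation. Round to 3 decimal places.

SE₁ = s₁/√n₁ = 17.4/√217 = 1.1812; SE₂ = 18.1/√116 = 1.6805.
Independent samples, unequal variances: SE_diff = √(SE₁² + SE₂²) = √(1.39523344 + 2.82408025) = 2.0541.
z* = 1.960, so margin of error = 1.960 × 2.0541 = 4.0260.

4.026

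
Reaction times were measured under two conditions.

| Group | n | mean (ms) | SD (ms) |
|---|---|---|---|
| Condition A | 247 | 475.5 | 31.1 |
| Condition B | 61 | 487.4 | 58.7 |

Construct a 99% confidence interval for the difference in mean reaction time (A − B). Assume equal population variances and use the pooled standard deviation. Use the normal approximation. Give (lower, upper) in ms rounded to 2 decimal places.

(-25.94, 2.14)

s_p = √[((n₁−1)s₁² + (n₂−1)s₂²)/(n₁+n₂−2)] = √[(246·31.1² + 60·58.7²)/306] = 38.1207.
SE = 38.1207·√(1/247 + 1/61) = 5.4503.
With z* = 2.576, margin = 2.576 × 5.4503 = 14.0400.
x̄₁ − x̄₂ = 475.5 − 487.4 = -11.9000; interval -11.9000 ± 14.0400 = (-25.94, 2.14).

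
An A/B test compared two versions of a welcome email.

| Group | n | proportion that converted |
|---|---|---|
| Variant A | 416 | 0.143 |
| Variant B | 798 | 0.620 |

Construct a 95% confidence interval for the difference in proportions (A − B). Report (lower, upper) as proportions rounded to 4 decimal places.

(-0.5246, -0.4294)

Each SE is √(p̂(1−p̂)/n): √(0.1430·0.8570/416) = 0.01716 and √(0.6200·0.3800/798) = 0.01718.
SE(p̂₁ − p̂₂) = √(SE₁² + SE₂²) = √(0.0002944656 + 0.0002951524) = 0.02428, since the two samples are independent.
At 95% confidence z* = 1.960; margin = 1.960 × 0.02428 = 0.04759.
The difference is 0.1430 − 0.6200 = -0.4770, so the interval is -0.4770 ± 0.04759 = (-0.5246, -0.4294).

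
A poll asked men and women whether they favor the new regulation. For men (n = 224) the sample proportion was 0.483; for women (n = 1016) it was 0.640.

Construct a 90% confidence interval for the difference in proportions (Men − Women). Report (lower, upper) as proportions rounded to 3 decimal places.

SE₁ = √(p̂₁(1−p̂₁)/n₁) = √(0.4830·0.5170/224) = 0.03339; SE₂ = √(0.6400·0.3600/1016) = 0.01506.
Independent samples: SE of the difference = √(SE₁² + SE₂²) = √(0.0011148921 + 0.0002268036) = 0.03663.
z* for 90% confidence is 1.645, so the margin of error is 1.645 × 0.03663 = 0.06026.
Point estimate p̂₁ − p̂₂ = 0.4830 − 0.6400 = -0.1570.
-0.1570 ± 0.06026 → (-0.217, -0.097).

(-0.217, -0.097)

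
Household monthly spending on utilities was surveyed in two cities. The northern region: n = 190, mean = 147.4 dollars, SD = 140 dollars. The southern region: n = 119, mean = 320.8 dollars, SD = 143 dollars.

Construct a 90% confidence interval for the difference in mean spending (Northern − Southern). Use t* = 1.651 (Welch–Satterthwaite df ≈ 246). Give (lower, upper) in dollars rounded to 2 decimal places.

(-200.78, -146.02)

SE₁ = s₁/√n₁ = 140/√190 = 10.1567; SE₂ = 143/√119 = 13.1088.
Independent samples, unequal variances: SE_diff = √(SE₁² + SE₂²) = √(103.15855489 + 171.84063744) = 16.5831.
t* = 1.651, so margin of error = 1.651 × 16.5831 = 27.3787.
Difference in means = 147.4 − 320.8 = -173.4000.
-173.4000 ± 27.3787 → (-200.78, -146.02).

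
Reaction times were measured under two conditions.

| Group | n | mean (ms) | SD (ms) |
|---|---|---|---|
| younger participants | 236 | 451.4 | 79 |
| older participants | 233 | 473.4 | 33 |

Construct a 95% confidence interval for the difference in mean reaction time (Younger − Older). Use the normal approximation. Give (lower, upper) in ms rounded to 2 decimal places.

(-32.93, -11.07)

Per-group SEs: s₁/√n₁ = 79/√236 = 5.1425, s₂/√n₂ = 33/√233 = 2.1619.
Unpooled SE of the difference: √(26.44530625 + 4.67381161) = 5.5785.
Margin of error = z* · SE = 1.960 × 5.5785 = 10.9339.
x̄₁ − x̄₂ = 451.4 − 473.4 = -22.0000.
CI: -22.0000 ± 10.9339 = (-32.93, -11.07).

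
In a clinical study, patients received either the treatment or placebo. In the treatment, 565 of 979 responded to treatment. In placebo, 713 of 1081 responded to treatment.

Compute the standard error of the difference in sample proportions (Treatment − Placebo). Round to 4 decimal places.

0.0214

First, p̂₁ = 565/979 = 0.5771; p̂₂ = 713/1081 = 0.6596.
The two standard errors are √(0.5771×0.4229/979) = 0.01579 and √(0.6596×0.3404/1081) = 0.01441.
Because the samples are independent, SE_diff = √(0.01579² + 0.01441²) = 0.02138.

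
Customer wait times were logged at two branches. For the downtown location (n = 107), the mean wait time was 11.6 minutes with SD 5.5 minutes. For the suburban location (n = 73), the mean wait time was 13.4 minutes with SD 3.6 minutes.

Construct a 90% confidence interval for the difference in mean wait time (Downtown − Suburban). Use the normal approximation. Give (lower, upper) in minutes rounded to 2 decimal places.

(-2.92, -0.68)

Per-group SEs: s₁/√n₁ = 5.5/√107 = 0.5317, s₂/√n₂ = 3.6/√73 = 0.4213.
Unpooled SE of the difference: √(0.28270489 + 0.17749369) = 0.6784.
Margin of error = z* · SE = 1.645 × 0.6784 = 1.1160.
x̄₁ − x̄₂ = 11.6 − 13.4 = -1.8000.
CI: -1.8000 ± 1.1160 = (-2.92, -0.68).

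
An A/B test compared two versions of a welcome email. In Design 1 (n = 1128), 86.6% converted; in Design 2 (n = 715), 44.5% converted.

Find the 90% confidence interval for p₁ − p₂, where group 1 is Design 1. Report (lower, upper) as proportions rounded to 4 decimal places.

Each SE is √(p̂(1−p̂)/n): √(0.8660·0.1340/1128) = 0.01014 and √(0.4450·0.5550/715) = 0.01859.
SE(p̂₁ − p̂₂) = √(SE₁² + SE₂²) = √(0.0001028196 + 0.0003455881) = 0.02118, since the two samples are independent.
At 90% confidence z* = 1.645; margin = 1.645 × 0.02118 = 0.03484.
The difference is 0.8660 − 0.4450 = 0.4210, so the interval is 0.4210 ± 0.03484 = (0.3862, 0.4558).

(0.3862, 0.4558)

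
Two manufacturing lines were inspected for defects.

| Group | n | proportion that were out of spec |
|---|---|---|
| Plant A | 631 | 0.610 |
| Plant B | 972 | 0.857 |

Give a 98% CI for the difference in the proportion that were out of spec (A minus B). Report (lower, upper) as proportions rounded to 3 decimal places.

Each SE is √(p̂(1−p̂)/n): √(0.6100·0.3900/631) = 0.01942 and √(0.8570·0.1430/972) = 0.01123.
SE(p̂₁ − p̂₂) = √(SE₁² + SE₂²) = √(0.0003771364 + 0.0001261129) = 0.02243, since the two samples are independent.
At 98% confidence z* = 2.326; margin = 2.326 × 0.02243 = 0.05217.
The difference is 0.6100 − 0.8570 = -0.2470, so the interval is -0.2470 ± 0.05217 = (-0.299, -0.195).

(-0.299, -0.195)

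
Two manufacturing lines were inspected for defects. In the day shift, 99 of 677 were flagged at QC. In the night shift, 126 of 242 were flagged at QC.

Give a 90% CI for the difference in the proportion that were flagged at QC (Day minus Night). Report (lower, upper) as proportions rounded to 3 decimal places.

p̂₁ = 99/677 = 0.1462 and p̂₂ = 126/242 = 0.5207.
SE₁ = √(p̂₁(1−p̂₁)/n₁) = √(0.1462·0.8538/677) = 0.01358; SE₂ = √(0.5207·0.4793/242) = 0.03211.
Independent samples: SE of the difference = √(SE₁² + SE₂²) = √(0.0001844164 + 0.0010310521) = 0.03486.
z* for 90% confidence is 1.645, so the margin of error is 1.645 × 0.03486 = 0.05734.
Point estimate p̂₁ − p̂₂ = 0.1462 − 0.5207 = -0.3745.
-0.3745 ± 0.05734 → (-0.432, -0.317).

(-0.432, -0.317)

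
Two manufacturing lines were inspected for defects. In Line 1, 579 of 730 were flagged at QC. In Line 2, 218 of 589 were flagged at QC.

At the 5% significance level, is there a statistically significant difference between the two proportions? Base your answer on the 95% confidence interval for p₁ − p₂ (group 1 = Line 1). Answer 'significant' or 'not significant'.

First, p̂₁ = 579/730 = 0.7932; p̂₂ = 218/589 = 0.3701.
The two standard errors are √(0.7932×0.2068/730) = 0.01499 and √(0.3701×0.6299/589) = 0.01989.
Because the samples are independent, SE_diff = √(0.01499² + 0.01989²) = 0.02491.
Using z* = 1.960 for 95%, ME = 1.960 × 0.02491 = 0.04882.
p̂₁ − p̂₂ = 0.4231; interval 0.4231 ± 0.04882 gives (0.37428, 0.47192).
The interval (0.37428, 0.47192) does not contain 0, so the difference is significant.

significant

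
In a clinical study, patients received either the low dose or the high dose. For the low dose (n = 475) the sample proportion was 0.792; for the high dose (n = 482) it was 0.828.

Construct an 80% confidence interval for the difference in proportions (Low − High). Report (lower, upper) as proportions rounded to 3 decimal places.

Each SE is √(p̂(1−p̂)/n): √(0.7920·0.2080/475) = 0.01862 and √(0.8280·0.1720/482) = 0.01719.
SE(p̂₁ − p̂₂) = √(SE₁² + SE₂²) = √(0.0003467044 + 0.0002954961) = 0.02534, since the two samples are independent.
At 80% confidence z* = 1.282; margin = 1.282 × 0.02534 = 0.03249.
The difference is 0.7920 − 0.8280 = -0.0360, so the interval is -0.0360 ± 0.03249 = (-0.068, -0.004).

(-0.068, -0.004)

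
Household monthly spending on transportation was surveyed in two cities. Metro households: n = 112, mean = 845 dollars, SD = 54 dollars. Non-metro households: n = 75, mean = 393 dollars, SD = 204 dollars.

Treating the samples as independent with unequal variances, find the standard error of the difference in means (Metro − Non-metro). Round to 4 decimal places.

SE₁ = s₁/√n₁ = 54/√112 = 5.1025; SE₂ = 204/√75 = 23.5559.
Independent samples, unequal variances: SE_diff = √(SE₁² + SE₂²) = √(26.03550625 + 554.88042481) = 24.1022.

24.1022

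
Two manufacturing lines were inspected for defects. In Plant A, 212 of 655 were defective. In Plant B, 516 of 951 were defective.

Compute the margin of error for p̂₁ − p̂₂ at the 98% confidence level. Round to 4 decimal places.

p̂₁ = 212/655 = 0.3237 and p̂₂ = 516/951 = 0.5426.
SE₁ = √(p̂₁(1−p̂₁)/n₁) = √(0.3237·0.6763/655) = 0.01828; SE₂ = √(0.5426·0.4574/951) = 0.01615.
Independent samples: SE of the difference = √(SE₁² + SE₂²) = √(0.0003341584 + 0.0002608225) = 0.02439.
z* for 98% confidence is 2.326, so the margin of error is 2.326 × 0.02439 = 0.05673.

0.0567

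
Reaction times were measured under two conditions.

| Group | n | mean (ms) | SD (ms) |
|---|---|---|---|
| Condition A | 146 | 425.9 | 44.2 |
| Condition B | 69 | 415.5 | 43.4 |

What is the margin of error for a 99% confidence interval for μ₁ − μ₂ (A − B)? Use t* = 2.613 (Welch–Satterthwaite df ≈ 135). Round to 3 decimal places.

16.666

Per-group SEs: s₁/√n₁ = 44.2/√146 = 3.6580, s₂/√n₂ = 43.4/√69 = 5.2247.
Unpooled SE of the difference: √(13.380964 + 27.29749009) = 6.3780.
Margin of error = t* · SE = 2.613 × 6.3780 = 16.6657.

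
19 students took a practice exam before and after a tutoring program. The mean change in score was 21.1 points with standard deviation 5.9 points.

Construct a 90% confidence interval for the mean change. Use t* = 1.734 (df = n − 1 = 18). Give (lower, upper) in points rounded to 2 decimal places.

(18.75, 23.45)

Paired design: SE = s_d/√n = 5.9/√19 = 1.3536.
t* = 1.734; margin of error = 1.734 × 1.3536 = 2.3471.
21.1 ± 2.3471 → (18.75, 23.45).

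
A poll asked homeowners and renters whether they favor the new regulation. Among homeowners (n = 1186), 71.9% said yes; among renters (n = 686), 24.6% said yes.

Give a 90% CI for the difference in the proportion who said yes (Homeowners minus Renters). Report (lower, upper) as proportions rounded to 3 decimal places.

Each SE is √(p̂(1−p̂)/n): √(0.7190·0.2810/1186) = 0.01305 and √(0.2460·0.7540/686) = 0.01644.
SE(p̂₁ − p̂₂) = √(SE₁² + SE₂²) = √(0.0001703025 + 0.0002702736) = 0.02099, since the two samples are independent.
At 90% confidence z* = 1.645; margin = 1.645 × 0.02099 = 0.03453.
The difference is 0.7190 − 0.2460 = 0.4730, so the interval is 0.4730 ± 0.03453 = (0.438, 0.508).

(0.438, 0.508)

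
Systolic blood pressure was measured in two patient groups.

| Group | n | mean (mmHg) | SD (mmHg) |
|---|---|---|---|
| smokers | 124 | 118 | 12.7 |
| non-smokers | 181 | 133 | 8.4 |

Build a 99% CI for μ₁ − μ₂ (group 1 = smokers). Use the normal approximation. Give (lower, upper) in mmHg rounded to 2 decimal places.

Per-group SEs: s₁/√n₁ = 12.7/√124 = 1.1405, s₂/√n₂ = 8.4/√181 = 0.6244.
Unpooled SE of the difference: √(1.30074025 + 0.38987536) = 1.3002.
Margin of error = z* · SE = 2.576 × 1.3002 = 3.3493.
x̄₁ − x̄₂ = 118 − 133 = -15.0000.
CI: -15.0000 ± 3.3493 = (-18.35, -11.65).

(-18.35, -11.65)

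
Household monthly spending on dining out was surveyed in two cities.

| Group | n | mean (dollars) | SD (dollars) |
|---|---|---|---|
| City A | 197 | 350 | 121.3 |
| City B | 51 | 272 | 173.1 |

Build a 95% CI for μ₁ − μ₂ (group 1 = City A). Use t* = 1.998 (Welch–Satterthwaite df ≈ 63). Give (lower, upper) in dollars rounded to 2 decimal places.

Per-group SEs: s₁/√n₁ = 121.3/√197 = 8.6423, s₂/√n₂ = 173.1/√51 = 24.2388.
Unpooled SE of the difference: √(74.68934929 + 587.51942544) = 25.7334.
Margin of error = t* · SE = 1.998 × 25.7334 = 51.4153.
x̄₁ − x̄₂ = 350 − 272 = 78.0000.
CI: 78.0000 ± 51.4153 = (26.58, 129.42).

(26.58, 129.42)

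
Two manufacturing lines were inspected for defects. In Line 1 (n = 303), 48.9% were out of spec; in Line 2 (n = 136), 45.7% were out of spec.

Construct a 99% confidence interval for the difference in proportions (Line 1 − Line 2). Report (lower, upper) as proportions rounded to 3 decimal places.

Each SE is √(p̂(1−p̂)/n): √(0.4890·0.5110/303) = 0.02872 and √(0.4570·0.5430/136) = 0.04272.
SE(p̂₁ − p̂₂) = √(SE₁² + SE₂²) = √(0.0008248384 + 0.0018249984) = 0.05148, since the two samples are independent.
At 99% confidence z* = 2.576; margin = 2.576 × 0.05148 = 0.13261.
The difference is 0.4890 − 0.4570 = 0.0320, so the interval is 0.0320 ± 0.13261 = (-0.101, 0.165).

(-0.101, 0.165)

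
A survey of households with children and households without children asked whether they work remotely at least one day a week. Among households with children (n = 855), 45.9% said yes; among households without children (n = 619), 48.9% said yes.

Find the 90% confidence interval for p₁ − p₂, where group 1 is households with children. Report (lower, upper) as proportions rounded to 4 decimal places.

(-0.0733, 0.0133)

SE₁ = √(p̂₁(1−p̂₁)/n₁) = √(0.4590·0.5410/855) = 0.01704; SE₂ = √(0.4890·0.5110/619) = 0.02009.
Independent samples: SE of the difference = √(SE₁² + SE₂²) = √(0.0002903616 + 0.0004036081) = 0.02634.
z* for 90% confidence is 1.645, so the margin of error is 1.645 × 0.02634 = 0.04333.
Point estimate p̂₁ − p̂₂ = 0.4590 − 0.4890 = -0.0300.
-0.0300 ± 0.04333 → (-0.0733, 0.0133).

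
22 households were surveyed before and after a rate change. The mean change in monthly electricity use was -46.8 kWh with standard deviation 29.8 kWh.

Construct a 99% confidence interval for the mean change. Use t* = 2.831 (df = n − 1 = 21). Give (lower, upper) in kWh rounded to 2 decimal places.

(-64.79, -28.81)

Paired design: SE = s_d/√n = 29.8/√22 = 6.3534.
t* = 2.831; margin of error = 2.831 × 6.3534 = 17.9865.
-46.8 ± 17.9865 → (-64.79, -28.81).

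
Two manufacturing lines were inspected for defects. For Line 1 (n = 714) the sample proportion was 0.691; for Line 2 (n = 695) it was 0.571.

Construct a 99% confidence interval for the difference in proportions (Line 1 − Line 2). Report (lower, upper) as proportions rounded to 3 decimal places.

(0.054, 0.186)

SE₁ = √(p̂₁(1−p̂₁)/n₁) = √(0.6910·0.3090/714) = 0.01729; SE₂ = √(0.5710·0.4290/695) = 0.01877.
Independent samples: SE of the difference = √(SE₁² + SE₂²) = √(0.0002989441 + 0.0003523129) = 0.02552.
z* for 99% confidence is 2.576, so the margin of error is 2.576 × 0.02552 = 0.06574.
Point estimate p̂₁ − p̂₂ = 0.6910 − 0.5710 = 0.1200.
0.1200 ± 0.06574 → (0.054, 0.186).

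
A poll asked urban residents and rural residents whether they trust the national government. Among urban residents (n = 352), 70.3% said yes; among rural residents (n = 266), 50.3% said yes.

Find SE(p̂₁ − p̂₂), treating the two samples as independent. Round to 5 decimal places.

0.03915

Each SE is √(p̂(1−p̂)/n): √(0.7030·0.2970/352) = 0.02435 and √(0.5030·0.4970/266) = 0.03066.
SE(p̂₁ − p̂₂) = √(SE₁² + SE₂²) = √(0.0005929225 + 0.0009400356) = 0.03915, since the two samples are independent.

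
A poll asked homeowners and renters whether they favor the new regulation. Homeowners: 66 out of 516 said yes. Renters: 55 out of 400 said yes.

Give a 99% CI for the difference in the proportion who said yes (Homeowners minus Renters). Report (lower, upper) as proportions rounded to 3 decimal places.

(-0.068, 0.049)

p̂₁ = 66/516 = 0.1279 and p̂₂ = 55/400 = 0.1375.
SE₁ = √(p̂₁(1−p̂₁)/n₁) = √(0.1279·0.8721/516) = 0.01470; SE₂ = √(0.1375·0.8625/400) = 0.01722.
Independent samples: SE of the difference = √(SE₁² + SE₂²) = √(0.00021609 + 0.0002965284) = 0.02264.
z* for 99% confidence is 2.576, so the margin of error is 2.576 × 0.02264 = 0.05832.
Point estimate p̂₁ − p̂₂ = 0.1279 − 0.1375 = -0.0096.
-0.0096 ± 0.05832 → (-0.068, 0.049).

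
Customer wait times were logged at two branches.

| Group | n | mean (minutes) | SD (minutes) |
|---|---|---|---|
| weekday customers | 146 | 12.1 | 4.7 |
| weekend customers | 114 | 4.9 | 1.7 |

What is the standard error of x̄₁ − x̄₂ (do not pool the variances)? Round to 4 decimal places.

0.4203

Standard errors of each mean: 4.7/√146 = 0.3890 and 1.7/√114 = 0.1592.
SE(x̄₁ − x̄₂) = √(0.3890² + 0.1592²) = 0.4203 for independent samples with unequal variances.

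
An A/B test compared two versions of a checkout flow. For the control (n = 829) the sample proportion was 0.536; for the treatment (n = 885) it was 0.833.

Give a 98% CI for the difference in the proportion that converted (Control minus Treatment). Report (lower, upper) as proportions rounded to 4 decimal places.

(-0.3467, -0.2473)

Each SE is √(p̂(1−p̂)/n): √(0.5360·0.4640/829) = 0.01732 and √(0.8330·0.1670/885) = 0.01254.
SE(p̂₁ − p̂₂) = √(SE₁² + SE₂²) = √(0.0002999824 + 0.0001572516) = 0.02138, since the two samples are independent.
At 98% confidence z* = 2.326; margin = 2.326 × 0.02138 = 0.04973.
The difference is 0.5360 − 0.8330 = -0.2970, so the interval is -0.2970 ± 0.04973 = (-0.3467, -0.2473).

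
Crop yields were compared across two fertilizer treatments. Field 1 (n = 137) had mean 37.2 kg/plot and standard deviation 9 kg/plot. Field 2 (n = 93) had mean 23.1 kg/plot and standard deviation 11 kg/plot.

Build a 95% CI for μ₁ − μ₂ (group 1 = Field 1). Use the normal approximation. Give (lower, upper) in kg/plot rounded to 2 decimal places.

(11.40, 16.80)

SE₁ = s₁/√n₁ = 9/√137 = 0.7689; SE₂ = 11/√93 = 1.1406.
Independent samples, unequal variances: SE_diff = √(SE₁² + SE₂²) = √(0.59120721 + 1.30096836) = 1.3756.
z* = 1.960, so margin of error = 1.960 × 1.3756 = 2.6962.
Difference in means = 37.2 − 23.1 = 14.1000.
14.1000 ± 2.6962 → (11.40, 16.80).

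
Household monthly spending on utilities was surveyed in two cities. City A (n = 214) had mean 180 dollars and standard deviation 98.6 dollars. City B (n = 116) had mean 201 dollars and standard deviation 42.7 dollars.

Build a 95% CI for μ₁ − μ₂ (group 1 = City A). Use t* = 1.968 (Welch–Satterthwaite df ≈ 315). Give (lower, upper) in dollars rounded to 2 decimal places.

(-36.39, -5.61)

Standard errors of each mean: 98.6/√214 = 6.7402 and 42.7/√116 = 3.9646.
SE(x̄₁ − x̄₂) = √(6.7402² + 3.9646²) = 7.8197 for independent samples with unequal variances.
With t* = 1.968, the margin is 1.968 × 7.8197 = 15.3892.
x̄₁ − x̄₂ = 180 − 201 = -21.0000; the interval is -21.0000 ± 15.3892 = (-36.39, -5.61).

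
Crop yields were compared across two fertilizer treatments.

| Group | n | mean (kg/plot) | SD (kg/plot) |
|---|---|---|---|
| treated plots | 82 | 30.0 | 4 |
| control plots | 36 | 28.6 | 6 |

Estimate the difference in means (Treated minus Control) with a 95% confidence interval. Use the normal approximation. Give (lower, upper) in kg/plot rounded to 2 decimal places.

(-0.74, 3.54)

Standard errors of each mean: 4/√82 = 0.4417 and 6/√36 = 1.0000.
SE(x̄₁ − x̄₂) = √(0.4417² + 1.0000²) = 1.0932 for independent samples with unequal variances.
With z* = 1.960, the margin is 1.960 × 1.0932 = 2.1427.
x̄₁ − x̄₂ = 30.0 − 28.6 = 1.4000; the interval is 1.4000 ± 2.1427 = (-0.74, 3.54).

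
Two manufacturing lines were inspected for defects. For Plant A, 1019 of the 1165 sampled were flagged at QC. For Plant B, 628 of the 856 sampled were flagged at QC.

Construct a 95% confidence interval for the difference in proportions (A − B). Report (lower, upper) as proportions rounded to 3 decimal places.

(0.106, 0.176)

Sample proportions: 1019/1165 = 0.8747, 628/856 = 0.7336.
Each SE is √(p̂(1−p̂)/n): √(0.8747·0.1253/1165) = 0.00970 and √(0.7336·0.2664/856) = 0.01511.
SE(p̂₁ − p̂₂) = √(SE₁² + SE₂²) = √(0.00009409 + 0.0002283121) = 0.01796, since the two samples are independent.
At 95% confidence z* = 1.960; margin = 1.960 × 0.01796 = 0.03520.
The difference is 0.8747 − 0.7336 = 0.1411, so the interval is 0.1411 ± 0.03520 = (0.106, 0.176).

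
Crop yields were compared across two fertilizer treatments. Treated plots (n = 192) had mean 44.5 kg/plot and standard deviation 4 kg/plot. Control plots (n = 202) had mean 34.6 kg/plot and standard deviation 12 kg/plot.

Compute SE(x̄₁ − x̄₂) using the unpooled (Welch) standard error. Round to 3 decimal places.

SE₁ = s₁/√n₁ = 4/√192 = 0.2887; SE₂ = 12/√202 = 0.8443.
Independent samples, unequal variances: SE_diff = √(SE₁² + SE₂²) = √(0.08334769 + 0.71284249) = 0.8923.

0.892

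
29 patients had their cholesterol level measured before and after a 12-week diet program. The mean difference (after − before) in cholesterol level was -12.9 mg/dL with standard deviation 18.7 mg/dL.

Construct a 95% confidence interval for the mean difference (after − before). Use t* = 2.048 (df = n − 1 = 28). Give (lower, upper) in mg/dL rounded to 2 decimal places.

(-20.01, -5.79)

This is a matched-pairs design, so SE = s_d/√n = 18.7/√29 = 3.4725.
Margin = 2.048 × 3.4725 = 7.1117; the interval is -12.9 ± 7.1117 = (-20.01, -5.79).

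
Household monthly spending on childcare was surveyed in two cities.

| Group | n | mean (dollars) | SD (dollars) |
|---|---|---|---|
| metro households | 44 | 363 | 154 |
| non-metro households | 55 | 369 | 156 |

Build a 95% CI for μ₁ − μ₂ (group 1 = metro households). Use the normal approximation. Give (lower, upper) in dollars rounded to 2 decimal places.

(-67.40, 55.40)

Per-group SEs: s₁/√n₁ = 154/√44 = 23.2164, s₂/√n₂ = 156/√55 = 21.0350.
Unpooled SE of the difference: √(539.00122896 + 442.471225) = 31.3285.
Margin of error = z* · SE = 1.960 × 31.3285 = 61.4039.
x̄₁ − x̄₂ = 363 − 369 = -6.0000.
CI: -6.0000 ± 61.4039 = (-67.40, 55.40).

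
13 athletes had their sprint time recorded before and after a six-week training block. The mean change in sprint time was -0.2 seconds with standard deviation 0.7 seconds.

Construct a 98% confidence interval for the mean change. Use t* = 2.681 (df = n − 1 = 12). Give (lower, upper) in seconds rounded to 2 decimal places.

This is a matched-pairs design, so SE = s_d/√n = 0.7/√13 = 0.1941.
Margin = 2.681 × 0.1941 = 0.5204; the interval is -0.2 ± 0.5204 = (-0.72, 0.32).

(-0.72, 0.32)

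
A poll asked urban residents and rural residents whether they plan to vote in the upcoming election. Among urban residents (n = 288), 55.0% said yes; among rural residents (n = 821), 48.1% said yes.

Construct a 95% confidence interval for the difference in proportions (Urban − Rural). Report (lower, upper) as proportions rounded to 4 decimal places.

(0.0021, 0.1359)

The two standard errors are √(0.5500×0.4500/288) = 0.02932 and √(0.4810×0.5190/821) = 0.01744.
Because the samples are independent, SE_diff = √(0.02932² + 0.01744²) = 0.03411.
Using z* = 1.960 for 95%, ME = 1.960 × 0.03411 = 0.06686.
p̂₁ − p̂₂ = 0.0690; interval 0.0690 ± 0.06686 gives (0.0021, 0.1359).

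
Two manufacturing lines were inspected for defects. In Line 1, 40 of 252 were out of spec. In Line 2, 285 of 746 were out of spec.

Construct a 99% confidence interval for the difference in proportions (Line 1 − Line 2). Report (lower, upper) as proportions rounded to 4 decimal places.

(-0.2982, -0.1484)

First, p̂₁ = 40/252 = 0.1587; p̂₂ = 285/746 = 0.3820.
The two standard errors are √(0.1587×0.8413/252) = 0.02302 and √(0.3820×0.6180/746) = 0.01779.
Because the samples are independent, SE_diff = √(0.02302² + 0.01779²) = 0.02909.
Using z* = 2.576 for 99%, ME = 2.576 × 0.02909 = 0.07494.
p̂₁ − p̂₂ = -0.2233; interval -0.2233 ± 0.07494 gives (-0.2982, -0.1484).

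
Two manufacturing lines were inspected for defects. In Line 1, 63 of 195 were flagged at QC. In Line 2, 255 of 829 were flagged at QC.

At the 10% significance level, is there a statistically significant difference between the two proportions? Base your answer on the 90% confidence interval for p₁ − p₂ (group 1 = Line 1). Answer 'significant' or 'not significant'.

not significant

First, p̂₁ = 63/195 = 0.3231; p̂₂ = 255/829 = 0.3076.
The two standard errors are √(0.3231×0.6769/195) = 0.03349 and √(0.3076×0.6924/829) = 0.01603.
Because the samples are independent, SE_diff = √(0.03349² + 0.01603²) = 0.03713.
Using z* = 1.645 for 90%, ME = 1.645 × 0.03713 = 0.06108.
p̂₁ − p̂₂ = 0.0155; interval 0.0155 ± 0.06108 gives (-0.04558, 0.07658).
The interval (-0.04558, 0.07658) contains 0, so the difference is not significant.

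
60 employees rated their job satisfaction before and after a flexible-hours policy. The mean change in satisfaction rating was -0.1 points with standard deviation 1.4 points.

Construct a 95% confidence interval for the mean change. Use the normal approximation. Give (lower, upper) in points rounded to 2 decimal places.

This is a matched-pairs design, so SE = s_d/√n = 1.4/√60 = 0.1807.
Margin = 1.960 × 0.1807 = 0.3542; the interval is -0.1 ± 0.3542 = (-0.45, 0.25).

(-0.45, 0.25)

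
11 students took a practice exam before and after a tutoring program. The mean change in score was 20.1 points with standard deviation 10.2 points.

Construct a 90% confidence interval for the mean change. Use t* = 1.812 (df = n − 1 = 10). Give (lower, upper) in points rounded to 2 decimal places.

This is a matched-pairs design, so SE = s_d/√n = 10.2/√11 = 3.0754.
Margin = 1.812 × 3.0754 = 5.5726; the interval is 20.1 ± 5.5726 = (14.53, 25.67).

(14.53, 25.67)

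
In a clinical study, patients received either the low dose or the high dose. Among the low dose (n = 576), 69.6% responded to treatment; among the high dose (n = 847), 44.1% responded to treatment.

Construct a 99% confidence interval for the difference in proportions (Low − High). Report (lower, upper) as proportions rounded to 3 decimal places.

(0.189, 0.321)

The two standard errors are √(0.6960×0.3040/576) = 0.01917 and √(0.4410×0.5590/847) = 0.01706.
Because the samples are independent, SE_diff = √(0.01917² + 0.01706²) = 0.02566.
Using z* = 2.576 for 99%, ME = 2.576 × 0.02566 = 0.06610.
p̂₁ − p̂₂ = 0.2550; interval 0.2550 ± 0.06610 gives (0.189, 0.321).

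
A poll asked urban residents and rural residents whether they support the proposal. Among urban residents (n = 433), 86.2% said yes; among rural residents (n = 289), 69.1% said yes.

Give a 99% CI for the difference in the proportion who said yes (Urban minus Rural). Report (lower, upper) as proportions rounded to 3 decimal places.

Each SE is √(p̂(1−p̂)/n): √(0.8620·0.1380/433) = 0.01657 and √(0.6910·0.3090/289) = 0.02718.
SE(p̂₁ − p̂₂) = √(SE₁² + SE₂²) = √(0.0002745649 + 0.0007387524) = 0.03183, since the two samples are independent.
At 99% confidence z* = 2.576; margin = 2.576 × 0.03183 = 0.08199.
The difference is 0.8620 − 0.6910 = 0.1710, so the interval is 0.1710 ± 0.08199 = (0.089, 0.253).

(0.089, 0.253)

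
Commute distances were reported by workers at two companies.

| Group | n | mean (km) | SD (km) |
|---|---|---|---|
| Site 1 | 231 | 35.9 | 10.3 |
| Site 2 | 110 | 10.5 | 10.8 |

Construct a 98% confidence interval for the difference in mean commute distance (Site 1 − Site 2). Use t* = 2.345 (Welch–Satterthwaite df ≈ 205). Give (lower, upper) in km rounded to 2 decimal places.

(22.51, 28.29)

Standard errors of each mean: 10.3/√231 = 0.6777 and 10.8/√110 = 1.0297.
SE(x̄₁ − x̄₂) = √(0.6777² + 1.0297²) = 1.2327 for independent samples with unequal variances.
With t* = 2.345, the margin is 2.345 × 1.2327 = 2.8907.
x̄₁ − x̄₂ = 35.9 − 10.5 = 25.4000; the interval is 25.4000 ± 2.8907 = (22.51, 28.29).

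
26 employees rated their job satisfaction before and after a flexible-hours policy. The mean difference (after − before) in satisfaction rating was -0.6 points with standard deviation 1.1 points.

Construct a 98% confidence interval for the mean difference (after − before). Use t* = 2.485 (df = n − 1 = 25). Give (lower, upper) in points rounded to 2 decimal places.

(-1.14, -0.06)

Paired design: SE = s_d/√n = 1.1/√26 = 0.2157.
t* = 2.485; margin of error = 2.485 × 0.2157 = 0.5360.
-0.6 ± 0.5360 → (-1.14, -0.06).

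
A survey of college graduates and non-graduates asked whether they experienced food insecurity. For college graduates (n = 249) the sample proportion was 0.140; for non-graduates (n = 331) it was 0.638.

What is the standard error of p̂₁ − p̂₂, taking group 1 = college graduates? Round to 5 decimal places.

0.03437

Each SE is √(p̂(1−p̂)/n): √(0.1400·0.8600/249) = 0.02199 and √(0.6380·0.3620/331) = 0.02642.
SE(p̂₁ − p̂₂) = √(SE₁² + SE₂²) = √(0.0004835601 + 0.0006980164) = 0.03437, since the two samples are independent.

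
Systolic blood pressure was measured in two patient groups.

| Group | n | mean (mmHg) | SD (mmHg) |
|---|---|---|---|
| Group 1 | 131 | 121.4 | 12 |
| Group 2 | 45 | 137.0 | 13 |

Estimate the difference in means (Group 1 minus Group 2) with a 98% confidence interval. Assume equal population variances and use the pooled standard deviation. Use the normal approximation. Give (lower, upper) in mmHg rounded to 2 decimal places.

s_p = √[((n₁−1)s₁² + (n₂−1)s₂²)/(n₁+n₂−2)] = √[(130·12² + 44·13²)/174] = 12.2606.
SE = 12.2606·√(1/131 + 1/45) = 2.1185.
With z* = 2.326, margin = 2.326 × 2.1185 = 4.9276.
x̄₁ − x̄₂ = 121.4 − 137.0 = -15.6000; interval -15.6000 ± 4.9276 = (-20.53, -10.67).

(-20.53, -10.67)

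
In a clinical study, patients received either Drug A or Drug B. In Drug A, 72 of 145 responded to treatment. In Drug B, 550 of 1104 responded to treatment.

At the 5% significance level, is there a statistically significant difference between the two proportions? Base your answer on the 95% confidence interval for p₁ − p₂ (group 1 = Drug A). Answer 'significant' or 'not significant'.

not significant

Sample proportions: 72/145 = 0.4966, 550/1104 = 0.4982.
Each SE is √(p̂(1−p̂)/n): √(0.4966·0.5034/145) = 0.04152 and √(0.4982·0.5018/1104) = 0.01505.
SE(p̂₁ − p̂₂) = √(SE₁² + SE₂²) = √(0.0017239104 + 0.0002265025) = 0.04416, since the two samples are independent.
At 95% confidence z* = 1.960; margin = 1.960 × 0.04416 = 0.08655.
The difference is 0.4966 − 0.4982 = -0.0016, so the interval is -0.0016 ± 0.08655 = (-0.08815, 0.08495).
The interval (-0.08815, 0.08495) contains 0, so the difference is not significant.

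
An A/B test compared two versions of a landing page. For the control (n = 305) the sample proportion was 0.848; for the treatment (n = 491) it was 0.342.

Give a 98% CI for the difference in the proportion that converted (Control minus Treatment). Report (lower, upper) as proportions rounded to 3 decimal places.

Each SE is √(p̂(1−p̂)/n): √(0.8480·0.1520/305) = 0.02056 and √(0.3420·0.6580/491) = 0.02141.
SE(p̂₁ − p̂₂) = √(SE₁² + SE₂²) = √(0.0004227136 + 0.0004583881) = 0.02968, since the two samples are independent.
At 98% confidence z* = 2.326; margin = 2.326 × 0.02968 = 0.06904.
The difference is 0.8480 − 0.3420 = 0.5060, so the interval is 0.5060 ± 0.06904 = (0.437, 0.575).

(0.437, 0.575)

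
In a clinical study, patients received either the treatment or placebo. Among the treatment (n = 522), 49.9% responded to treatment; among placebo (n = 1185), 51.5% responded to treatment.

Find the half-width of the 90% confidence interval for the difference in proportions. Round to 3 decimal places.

0.043

SE₁ = √(p̂₁(1−p̂₁)/n₁) = √(0.4990·0.5010/522) = 0.02188; SE₂ = √(0.5150·0.4850/1185) = 0.01452.
Independent samples: SE of the difference = √(SE₁² + SE₂²) = √(0.0004787344 + 0.0002108304) = 0.02626.
z* for 90% confidence is 1.645, so the margin of error is 1.645 × 0.02626 = 0.04320.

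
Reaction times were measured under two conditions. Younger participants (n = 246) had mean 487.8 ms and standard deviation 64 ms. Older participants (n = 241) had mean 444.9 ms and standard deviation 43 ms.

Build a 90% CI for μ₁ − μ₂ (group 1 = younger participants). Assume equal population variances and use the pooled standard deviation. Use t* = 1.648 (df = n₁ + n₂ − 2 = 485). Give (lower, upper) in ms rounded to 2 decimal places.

(34.74, 51.06)

Pooled variance s_p² = [245·64² + 240·43²] / (246+241−2) = 2984.0825, so s_p = 54.6268.
SE_diff = s_p·√(1/n₁ + 1/n₂) = 54.6268·√(1/246 + 1/241) = 4.9510.
t* = 1.648; margin = 1.648 × 4.9510 = 8.1592.
Difference = 487.8 − 444.9 = 42.9000.
42.9000 ± 8.1592 → (34.74, 51.06).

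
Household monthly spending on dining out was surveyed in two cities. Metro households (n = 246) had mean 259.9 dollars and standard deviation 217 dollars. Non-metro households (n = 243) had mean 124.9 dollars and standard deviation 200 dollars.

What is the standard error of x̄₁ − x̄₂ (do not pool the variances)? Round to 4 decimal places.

18.8687

Standard errors of each mean: 217/√246 = 13.8354 and 200/√243 = 12.8300.
SE(x̄₁ − x̄₂) = √(13.8354² + 12.8300²) = 18.8687 for independent samples with unequal variances.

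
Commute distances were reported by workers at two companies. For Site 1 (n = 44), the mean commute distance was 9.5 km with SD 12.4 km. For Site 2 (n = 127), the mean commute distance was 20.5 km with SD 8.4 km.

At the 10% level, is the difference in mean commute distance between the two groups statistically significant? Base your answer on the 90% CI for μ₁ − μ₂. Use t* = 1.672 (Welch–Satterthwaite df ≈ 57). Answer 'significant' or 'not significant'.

significant

SE₁ = s₁/√n₁ = 12.4/√44 = 1.8694; SE₂ = 8.4/√127 = 0.7454.
Independent samples, unequal variances: SE_diff = √(SE₁² + SE₂²) = √(3.49465636 + 0.55562116) = 2.0125.
t* = 1.672, so margin of error = 1.672 × 2.0125 = 3.3649.
Difference in means = 9.5 − 20.5 = -11.0000.
-11.0000 ± 3.3649 → (-14.3649, -7.6351).
The interval (-14.3649, -7.6351) does not contain 0, so the difference is significant.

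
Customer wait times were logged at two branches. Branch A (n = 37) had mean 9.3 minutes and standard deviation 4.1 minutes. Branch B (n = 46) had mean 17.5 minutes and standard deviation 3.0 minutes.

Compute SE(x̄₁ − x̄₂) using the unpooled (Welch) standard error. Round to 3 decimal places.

Per-group SEs: s₁/√n₁ = 4.1/√37 = 0.6740, s₂/√n₂ = 3.0/√46 = 0.4423.
Unpooled SE of the difference: √(0.454276 + 0.19562929) = 0.8062.

0.806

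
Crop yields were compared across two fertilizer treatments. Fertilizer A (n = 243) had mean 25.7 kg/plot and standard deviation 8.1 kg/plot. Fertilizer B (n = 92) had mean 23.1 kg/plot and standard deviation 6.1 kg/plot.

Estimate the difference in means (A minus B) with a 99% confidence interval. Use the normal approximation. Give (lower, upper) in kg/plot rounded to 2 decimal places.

(0.48, 4.72)

Standard errors of each mean: 8.1/√243 = 0.5196 and 6.1/√92 = 0.6360.
SE(x̄₁ − x̄₂) = √(0.5196² + 0.6360²) = 0.8213 for independent samples with unequal variances.
With z* = 2.576, the margin is 2.576 × 0.8213 = 2.1157.
x̄₁ − x̄₂ = 25.7 − 23.1 = 2.6000; the interval is 2.6000 ± 2.1157 = (0.48, 4.72).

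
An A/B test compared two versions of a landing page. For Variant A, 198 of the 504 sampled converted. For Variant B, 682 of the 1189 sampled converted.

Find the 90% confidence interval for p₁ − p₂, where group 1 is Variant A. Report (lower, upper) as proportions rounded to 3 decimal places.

(-0.224, -0.138)

p̂₁ = 198/504 = 0.3929 and p̂₂ = 682/1189 = 0.5736.
SE₁ = √(p̂₁(1−p̂₁)/n₁) = √(0.3929·0.6071/504) = 0.02175; SE₂ = √(0.5736·0.4264/1189) = 0.01434.
Independent samples: SE of the difference = √(SE₁² + SE₂²) = √(0.0004730625 + 0.0002056356) = 0.02605.
z* for 90% confidence is 1.645, so the margin of error is 1.645 × 0.02605 = 0.04285.
Point estimate p̂₁ − p̂₂ = 0.3929 − 0.5736 = -0.1807.
-0.1807 ± 0.04285 → (-0.224, -0.138).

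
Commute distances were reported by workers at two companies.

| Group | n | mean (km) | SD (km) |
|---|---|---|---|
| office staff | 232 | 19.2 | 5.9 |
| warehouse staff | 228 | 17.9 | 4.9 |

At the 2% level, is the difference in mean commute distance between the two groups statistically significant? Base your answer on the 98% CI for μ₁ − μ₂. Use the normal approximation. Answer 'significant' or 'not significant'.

significant

SE₁ = s₁/√n₁ = 5.9/√232 = 0.3874; SE₂ = 4.9/√228 = 0.3245.
Independent samples, unequal variances: SE_diff = √(SE₁² + SE₂²) = √(0.15007876 + 0.10530025) = 0.5054.
z* = 2.326, so margin of error = 2.326 × 0.5054 = 1.1756.
Difference in means = 19.2 − 17.9 = 1.3000.
1.3000 ± 1.1756 → (0.1244, 2.4756).
The interval (0.1244, 2.4756) does not contain 0, so the difference is significant.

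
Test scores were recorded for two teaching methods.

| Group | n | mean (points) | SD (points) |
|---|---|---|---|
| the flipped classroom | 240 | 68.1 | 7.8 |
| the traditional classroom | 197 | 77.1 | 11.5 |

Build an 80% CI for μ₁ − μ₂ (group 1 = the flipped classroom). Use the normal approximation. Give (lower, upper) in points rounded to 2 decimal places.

Per-group SEs: s₁/√n₁ = 7.8/√240 = 0.5035, s₂/√n₂ = 11.5/√197 = 0.8193.
Unpooled SE of the difference: √(0.25351225 + 0.67125249) = 0.9616.
Margin of error = z* · SE = 1.282 × 0.9616 = 1.2328.
x̄₁ − x̄₂ = 68.1 − 77.1 = -9.0000.
CI: -9.0000 ± 1.2328 = (-10.23, -7.77).

(-10.23, -7.77)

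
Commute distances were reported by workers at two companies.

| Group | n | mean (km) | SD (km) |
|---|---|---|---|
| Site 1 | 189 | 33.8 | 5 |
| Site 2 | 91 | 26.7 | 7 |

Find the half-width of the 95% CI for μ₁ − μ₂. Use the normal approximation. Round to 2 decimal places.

1.61

SE₁ = s₁/√n₁ = 5/√189 = 0.3637; SE₂ = 7/√91 = 0.7338.
Independent samples, unequal variances: SE_diff = √(SE₁² + SE₂²) = √(0.13227769 + 0.53846244) = 0.8190.
z* = 1.960, so margin of error = 1.960 × 0.8190 = 1.6052.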